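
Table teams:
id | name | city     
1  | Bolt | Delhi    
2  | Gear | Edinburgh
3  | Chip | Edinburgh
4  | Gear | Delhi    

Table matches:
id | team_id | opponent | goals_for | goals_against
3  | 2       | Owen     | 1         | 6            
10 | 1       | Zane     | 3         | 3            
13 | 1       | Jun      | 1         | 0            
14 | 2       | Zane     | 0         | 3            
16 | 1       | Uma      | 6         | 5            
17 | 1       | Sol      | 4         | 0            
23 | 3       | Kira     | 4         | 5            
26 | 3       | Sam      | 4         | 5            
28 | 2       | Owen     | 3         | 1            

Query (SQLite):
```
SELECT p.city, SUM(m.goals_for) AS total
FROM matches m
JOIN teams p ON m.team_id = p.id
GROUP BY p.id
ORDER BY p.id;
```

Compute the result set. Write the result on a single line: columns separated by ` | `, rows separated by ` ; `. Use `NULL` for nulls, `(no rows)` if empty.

Delhi | 14 ; Edinburgh | 4 ; Edinburgh | 8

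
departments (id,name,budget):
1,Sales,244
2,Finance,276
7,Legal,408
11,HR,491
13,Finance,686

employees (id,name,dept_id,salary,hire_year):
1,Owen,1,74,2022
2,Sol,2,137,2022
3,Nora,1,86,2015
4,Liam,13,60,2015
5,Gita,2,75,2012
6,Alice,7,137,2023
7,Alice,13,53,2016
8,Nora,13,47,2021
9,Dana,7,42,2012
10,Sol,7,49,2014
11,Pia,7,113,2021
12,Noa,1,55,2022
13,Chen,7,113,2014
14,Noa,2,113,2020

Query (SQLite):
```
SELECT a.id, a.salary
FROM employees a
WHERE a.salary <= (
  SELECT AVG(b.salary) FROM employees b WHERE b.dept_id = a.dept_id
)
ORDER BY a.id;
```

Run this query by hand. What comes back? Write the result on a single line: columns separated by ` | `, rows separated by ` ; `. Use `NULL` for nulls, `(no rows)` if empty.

5 | 75 ; 7 | 53 ; 8 | 47 ; 9 | 42 ; 10 | 49 ; 12 | 55

For each employees row a, compute AVG(salary) over rows sharing a.dept_id.
Keep row a if a.salary <= that per-group AVG.
  dept_id=1: AVG(salary) = 71.666667
  dept_id=2: AVG(salary) = 108.333333
  dept_id=7: AVG(salary) = 90.8
  dept_id=13: AVG(salary) = 53.333333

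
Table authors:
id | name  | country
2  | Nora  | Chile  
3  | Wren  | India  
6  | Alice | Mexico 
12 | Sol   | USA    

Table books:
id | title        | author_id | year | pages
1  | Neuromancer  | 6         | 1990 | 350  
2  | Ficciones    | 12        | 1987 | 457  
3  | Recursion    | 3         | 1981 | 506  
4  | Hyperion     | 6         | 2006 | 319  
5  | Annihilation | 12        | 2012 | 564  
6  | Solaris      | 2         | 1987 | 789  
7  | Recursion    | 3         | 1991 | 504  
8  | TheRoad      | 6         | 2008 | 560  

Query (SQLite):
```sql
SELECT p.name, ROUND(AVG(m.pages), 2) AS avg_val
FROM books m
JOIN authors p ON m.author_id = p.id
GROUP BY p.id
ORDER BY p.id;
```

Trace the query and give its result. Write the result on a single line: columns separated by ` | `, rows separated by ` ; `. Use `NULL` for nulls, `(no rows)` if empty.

Nora | 789 ; Wren | 505 ; Alice | 409.67 ; Sol | 510.5

Join each books row to its authors via author_id.
Group joined rows by authors.id; compute ROUND(AVG(m.pages), 2) per group.
  2: ids {6} → ROUND(AVG(m.pages), 2)=789
  3: ids {3, 7} → ROUND(AVG(m.pages), 2)=505
  6: ids {1, 4, 8} → ROUND(AVG(m.pages), 2)=409.67
  12: ids {2, 5} → ROUND(AVG(m.pages), 2)=510.5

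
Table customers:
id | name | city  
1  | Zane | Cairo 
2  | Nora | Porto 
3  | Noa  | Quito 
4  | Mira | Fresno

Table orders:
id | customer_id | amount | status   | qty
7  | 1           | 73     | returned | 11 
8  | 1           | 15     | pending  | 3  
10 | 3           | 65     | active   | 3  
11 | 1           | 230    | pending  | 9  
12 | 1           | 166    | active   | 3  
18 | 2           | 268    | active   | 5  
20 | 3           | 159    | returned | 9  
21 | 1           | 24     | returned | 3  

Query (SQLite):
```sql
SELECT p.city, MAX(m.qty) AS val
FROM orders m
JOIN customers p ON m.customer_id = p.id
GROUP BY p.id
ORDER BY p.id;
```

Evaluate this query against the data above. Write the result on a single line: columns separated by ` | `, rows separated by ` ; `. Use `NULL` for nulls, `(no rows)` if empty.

Join each orders row to its customers via customer_id.
Group joined rows by customers.id; compute MAX(m.qty) per group.
  1: ids {7, 8, 11, 12, 21} → MAX(m.qty)=11
  2: ids {18} → MAX(m.qty)=5
  3: ids {10, 20} → MAX(m.qty)=9

Cairo | 11 ; Porto | 5 ; Quito | 9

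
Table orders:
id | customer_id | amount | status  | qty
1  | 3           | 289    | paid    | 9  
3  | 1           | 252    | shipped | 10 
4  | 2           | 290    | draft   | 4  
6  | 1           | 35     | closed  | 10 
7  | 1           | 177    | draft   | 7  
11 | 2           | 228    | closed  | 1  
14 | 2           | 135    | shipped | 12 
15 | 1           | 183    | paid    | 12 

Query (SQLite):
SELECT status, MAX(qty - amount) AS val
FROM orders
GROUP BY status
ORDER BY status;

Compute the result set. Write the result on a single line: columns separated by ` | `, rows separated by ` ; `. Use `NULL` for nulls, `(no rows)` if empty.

closed | -25 ; draft | -170 ; paid | -171 ; shipped | -123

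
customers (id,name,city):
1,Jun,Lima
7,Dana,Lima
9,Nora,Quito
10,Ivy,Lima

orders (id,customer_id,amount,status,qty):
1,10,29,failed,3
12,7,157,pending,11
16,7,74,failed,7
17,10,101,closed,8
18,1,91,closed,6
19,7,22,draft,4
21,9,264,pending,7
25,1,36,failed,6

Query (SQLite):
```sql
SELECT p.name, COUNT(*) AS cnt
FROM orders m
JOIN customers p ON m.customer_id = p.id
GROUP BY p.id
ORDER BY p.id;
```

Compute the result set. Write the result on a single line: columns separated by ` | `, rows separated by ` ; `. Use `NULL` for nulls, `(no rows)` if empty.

Jun | 2 ; Dana | 3 ; Nora | 1 ; Ivy | 2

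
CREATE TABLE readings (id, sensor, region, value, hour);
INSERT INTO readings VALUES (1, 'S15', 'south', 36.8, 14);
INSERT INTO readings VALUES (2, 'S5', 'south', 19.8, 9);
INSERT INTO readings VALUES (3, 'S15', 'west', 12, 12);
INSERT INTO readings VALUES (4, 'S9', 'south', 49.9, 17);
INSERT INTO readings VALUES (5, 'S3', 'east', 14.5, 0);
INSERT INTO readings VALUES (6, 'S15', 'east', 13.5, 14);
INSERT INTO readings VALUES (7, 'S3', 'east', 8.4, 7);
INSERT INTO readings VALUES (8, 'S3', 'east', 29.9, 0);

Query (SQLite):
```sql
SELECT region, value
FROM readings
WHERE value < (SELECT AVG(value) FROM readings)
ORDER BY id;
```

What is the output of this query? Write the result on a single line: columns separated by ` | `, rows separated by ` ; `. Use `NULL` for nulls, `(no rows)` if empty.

south | 19.8 ; west | 12 ; east | 14.5 ; east | 13.5 ; east | 8.4

Scalar subquery: AVG(value) over all readings rows = 23.1 (≈; comparison uses full precision).
Keep rows where value < that value.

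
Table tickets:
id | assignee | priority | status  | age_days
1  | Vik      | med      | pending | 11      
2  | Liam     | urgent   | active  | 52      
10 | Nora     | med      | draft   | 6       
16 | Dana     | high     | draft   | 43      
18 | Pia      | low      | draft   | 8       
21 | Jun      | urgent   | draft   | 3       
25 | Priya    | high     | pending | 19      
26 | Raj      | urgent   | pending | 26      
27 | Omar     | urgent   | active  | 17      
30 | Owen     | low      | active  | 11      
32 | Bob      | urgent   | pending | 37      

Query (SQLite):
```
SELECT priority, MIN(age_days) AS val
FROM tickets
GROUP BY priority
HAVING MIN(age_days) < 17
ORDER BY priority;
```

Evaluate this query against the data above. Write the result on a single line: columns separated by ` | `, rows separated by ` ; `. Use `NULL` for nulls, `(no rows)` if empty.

low | 8 ; med | 6 ; urgent | 3

Partition tickets by priority; compute MIN(age_days) within each group.
HAVING: keep groups where MIN(age_days) < 17.
  high: ids {16, 25} → MIN(age_days)=19
  low: ids {18, 30} → MIN(age_days)=8
  med: ids {1, 10} → MIN(age_days)=6
  urgent: ids {2, 21, 26, 27, 32} → MIN(age_days)=3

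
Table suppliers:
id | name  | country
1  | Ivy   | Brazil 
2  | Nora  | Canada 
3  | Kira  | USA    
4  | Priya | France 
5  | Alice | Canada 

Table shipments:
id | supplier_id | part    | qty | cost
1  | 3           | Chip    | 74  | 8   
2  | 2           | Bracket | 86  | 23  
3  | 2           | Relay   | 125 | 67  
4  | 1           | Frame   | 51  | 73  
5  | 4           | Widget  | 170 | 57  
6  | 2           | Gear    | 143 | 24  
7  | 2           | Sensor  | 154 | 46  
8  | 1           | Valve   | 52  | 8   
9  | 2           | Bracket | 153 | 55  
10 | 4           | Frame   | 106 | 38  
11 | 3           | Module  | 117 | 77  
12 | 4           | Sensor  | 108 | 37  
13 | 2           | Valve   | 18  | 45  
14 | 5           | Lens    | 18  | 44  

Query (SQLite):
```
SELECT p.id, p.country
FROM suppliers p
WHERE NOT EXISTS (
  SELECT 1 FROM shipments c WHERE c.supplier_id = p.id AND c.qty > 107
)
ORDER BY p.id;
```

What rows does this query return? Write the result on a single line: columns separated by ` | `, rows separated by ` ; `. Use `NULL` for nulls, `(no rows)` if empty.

For each suppliers row, check whether any shipments with matching supplier_id has qty > 107.
Keep rows where that is false.

1 | Brazil ; 5 | Canada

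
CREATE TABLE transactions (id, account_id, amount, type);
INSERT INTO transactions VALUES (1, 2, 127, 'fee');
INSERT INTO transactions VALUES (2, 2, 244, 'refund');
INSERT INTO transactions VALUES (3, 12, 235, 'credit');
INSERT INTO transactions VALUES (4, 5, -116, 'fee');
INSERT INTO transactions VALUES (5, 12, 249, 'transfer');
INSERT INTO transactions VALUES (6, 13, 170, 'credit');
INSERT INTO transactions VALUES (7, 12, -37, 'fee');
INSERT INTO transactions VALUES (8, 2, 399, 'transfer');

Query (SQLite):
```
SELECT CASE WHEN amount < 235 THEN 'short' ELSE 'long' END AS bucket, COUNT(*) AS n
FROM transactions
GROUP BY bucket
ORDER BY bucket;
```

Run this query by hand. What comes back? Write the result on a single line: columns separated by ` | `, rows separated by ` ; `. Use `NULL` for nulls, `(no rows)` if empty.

Bucket rows by amount < 235 → 'short' else 'long'; count each bucket.

long | 4 ; short | 4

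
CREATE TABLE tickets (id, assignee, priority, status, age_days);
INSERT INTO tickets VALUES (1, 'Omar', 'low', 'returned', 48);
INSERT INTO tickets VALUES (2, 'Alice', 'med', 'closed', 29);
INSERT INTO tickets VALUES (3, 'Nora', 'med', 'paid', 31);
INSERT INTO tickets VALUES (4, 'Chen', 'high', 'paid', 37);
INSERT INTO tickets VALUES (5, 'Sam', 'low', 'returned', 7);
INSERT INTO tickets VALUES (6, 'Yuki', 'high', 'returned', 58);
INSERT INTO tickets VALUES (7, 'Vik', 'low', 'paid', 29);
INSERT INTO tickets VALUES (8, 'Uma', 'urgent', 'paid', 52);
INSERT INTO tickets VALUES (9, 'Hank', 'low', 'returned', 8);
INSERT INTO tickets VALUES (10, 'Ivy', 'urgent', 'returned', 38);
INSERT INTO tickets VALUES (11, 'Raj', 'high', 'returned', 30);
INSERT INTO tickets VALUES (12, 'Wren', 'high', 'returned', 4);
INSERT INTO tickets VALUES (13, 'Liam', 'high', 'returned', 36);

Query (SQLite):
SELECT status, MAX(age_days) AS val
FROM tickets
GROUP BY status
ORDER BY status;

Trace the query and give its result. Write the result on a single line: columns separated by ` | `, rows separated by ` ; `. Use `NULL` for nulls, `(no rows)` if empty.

Partition tickets by status; compute MAX(age_days) within each group.
  closed: ids {2} → MAX(age_days)=29
  paid: ids {3, 4, 7, 8} → MAX(age_days)=52
  returned: ids {1, 5, 6, 9, 10, 11, 12, 13} → MAX(age_days)=58

closed | 29 ; paid | 52 ; returned | 58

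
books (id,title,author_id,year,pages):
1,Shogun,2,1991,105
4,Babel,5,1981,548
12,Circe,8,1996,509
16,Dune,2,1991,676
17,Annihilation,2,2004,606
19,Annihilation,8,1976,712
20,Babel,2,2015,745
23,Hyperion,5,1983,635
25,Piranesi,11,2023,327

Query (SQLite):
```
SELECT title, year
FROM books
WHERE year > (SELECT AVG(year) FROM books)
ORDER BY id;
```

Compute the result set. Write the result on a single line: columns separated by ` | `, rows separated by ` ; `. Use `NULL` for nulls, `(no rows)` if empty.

Scalar subquery: AVG(year) over all books rows = 1995.555556 (≈; comparison uses full precision).
Keep rows where year > that value.

Circe | 1996 ; Annihilation | 2004 ; Babel | 2015 ; Piranesi | 2023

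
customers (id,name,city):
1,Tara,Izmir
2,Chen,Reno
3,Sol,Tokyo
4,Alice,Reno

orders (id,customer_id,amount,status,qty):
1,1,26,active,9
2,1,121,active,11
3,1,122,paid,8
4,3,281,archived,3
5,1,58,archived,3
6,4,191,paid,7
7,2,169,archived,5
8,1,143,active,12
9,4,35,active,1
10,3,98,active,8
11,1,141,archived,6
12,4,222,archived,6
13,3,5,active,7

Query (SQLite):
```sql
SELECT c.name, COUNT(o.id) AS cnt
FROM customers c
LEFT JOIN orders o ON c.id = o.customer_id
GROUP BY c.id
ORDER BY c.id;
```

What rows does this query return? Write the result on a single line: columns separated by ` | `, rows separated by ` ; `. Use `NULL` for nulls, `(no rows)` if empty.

LEFT JOIN keeps every customers row; unmatched ones get NULL for orders columns.
Group by customers.id and compute COUNT(o.id). COUNT(col) of an all-NULL group is 0.
  1: ids {1, 2, 3, 5, 8, 11} → COUNT(o.id)=6
  2: ids {7} → COUNT(o.id)=1
  3: ids {4, 10, 13} → COUNT(o.id)=3
  4: ids {6, 9, 12} → COUNT(o.id)=3

Tara | 6 ; Chen | 1 ; Sol | 3 ; Alice | 3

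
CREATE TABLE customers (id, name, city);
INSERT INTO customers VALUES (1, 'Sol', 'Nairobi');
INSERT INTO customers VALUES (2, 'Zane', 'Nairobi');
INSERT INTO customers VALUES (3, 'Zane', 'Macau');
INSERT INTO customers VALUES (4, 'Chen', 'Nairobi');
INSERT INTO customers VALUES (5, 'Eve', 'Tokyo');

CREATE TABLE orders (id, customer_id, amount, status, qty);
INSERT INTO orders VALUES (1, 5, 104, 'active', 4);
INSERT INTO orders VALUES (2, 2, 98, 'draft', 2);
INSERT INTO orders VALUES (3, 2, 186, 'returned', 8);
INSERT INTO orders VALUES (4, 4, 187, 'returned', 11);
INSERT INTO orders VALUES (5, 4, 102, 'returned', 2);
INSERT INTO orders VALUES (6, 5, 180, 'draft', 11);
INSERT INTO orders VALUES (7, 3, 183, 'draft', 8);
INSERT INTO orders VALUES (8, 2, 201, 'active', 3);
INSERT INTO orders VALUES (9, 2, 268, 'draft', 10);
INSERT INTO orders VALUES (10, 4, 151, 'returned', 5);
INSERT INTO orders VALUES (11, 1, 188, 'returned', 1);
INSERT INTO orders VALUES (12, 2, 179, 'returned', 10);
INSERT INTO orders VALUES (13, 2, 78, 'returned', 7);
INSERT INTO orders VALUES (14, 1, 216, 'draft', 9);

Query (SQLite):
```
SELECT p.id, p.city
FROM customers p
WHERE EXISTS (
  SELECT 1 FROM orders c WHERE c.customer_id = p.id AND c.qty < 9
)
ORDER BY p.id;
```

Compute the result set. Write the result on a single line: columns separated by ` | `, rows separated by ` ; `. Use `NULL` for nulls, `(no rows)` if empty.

1 | Nairobi ; 2 | Nairobi ; 3 | Macau ; 4 | Nairobi ; 5 | Tokyo

For each customers row, check whether any orders with matching customer_id has qty < 9.
Keep rows where that is true.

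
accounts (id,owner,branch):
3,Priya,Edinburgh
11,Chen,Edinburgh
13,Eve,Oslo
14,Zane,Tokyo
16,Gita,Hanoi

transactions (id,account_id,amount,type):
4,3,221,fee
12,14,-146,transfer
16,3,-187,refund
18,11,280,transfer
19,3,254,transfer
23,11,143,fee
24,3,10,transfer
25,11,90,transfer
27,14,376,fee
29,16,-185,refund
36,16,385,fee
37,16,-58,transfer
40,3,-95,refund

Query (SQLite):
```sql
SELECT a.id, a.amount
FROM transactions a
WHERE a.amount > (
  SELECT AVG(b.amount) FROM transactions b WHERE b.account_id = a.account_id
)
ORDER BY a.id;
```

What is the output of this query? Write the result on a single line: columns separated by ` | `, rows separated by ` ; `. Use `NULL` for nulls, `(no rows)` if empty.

For each transactions row a, compute AVG(amount) over rows sharing a.account_id.
Keep row a if a.amount > that per-group AVG.
  account_id=3: AVG(amount) = 40.6
  account_id=11: AVG(amount) = 171.0
  account_id=14: AVG(amount) = 115.0
  account_id=16: AVG(amount) = 47.333333

4 | 221 ; 18 | 280 ; 19 | 254 ; 27 | 376 ; 36 | 385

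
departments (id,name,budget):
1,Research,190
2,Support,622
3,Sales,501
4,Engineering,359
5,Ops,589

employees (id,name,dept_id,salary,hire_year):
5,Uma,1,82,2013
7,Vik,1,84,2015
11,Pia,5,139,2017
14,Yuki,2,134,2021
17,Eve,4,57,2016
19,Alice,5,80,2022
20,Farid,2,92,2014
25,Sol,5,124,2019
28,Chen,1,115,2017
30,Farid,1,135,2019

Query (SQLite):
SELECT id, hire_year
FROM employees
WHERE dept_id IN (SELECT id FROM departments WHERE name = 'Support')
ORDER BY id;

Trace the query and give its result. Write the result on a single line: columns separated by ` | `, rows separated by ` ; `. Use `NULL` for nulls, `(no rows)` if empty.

Inner query: departments.id where name = 'Support'.
Outer: keep employees rows whose dept_id is in that set.
Inner query → {2}

14 | 2021 ; 20 | 2014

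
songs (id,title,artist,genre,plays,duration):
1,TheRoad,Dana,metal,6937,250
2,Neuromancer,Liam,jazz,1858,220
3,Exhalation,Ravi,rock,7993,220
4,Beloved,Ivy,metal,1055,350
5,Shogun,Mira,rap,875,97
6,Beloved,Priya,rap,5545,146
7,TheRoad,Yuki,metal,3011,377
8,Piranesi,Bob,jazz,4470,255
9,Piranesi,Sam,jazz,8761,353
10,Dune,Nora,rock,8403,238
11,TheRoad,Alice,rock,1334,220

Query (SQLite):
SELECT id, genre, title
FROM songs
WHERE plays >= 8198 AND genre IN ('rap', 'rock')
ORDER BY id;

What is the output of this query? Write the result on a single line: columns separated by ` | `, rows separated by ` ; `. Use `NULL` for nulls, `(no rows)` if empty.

10 | rock | Dune

plays >= 8198: ids {9, 10}
genre IN ('rap', 'rock'): ids {3, 5, 6, 10, 11}
Combine with AND.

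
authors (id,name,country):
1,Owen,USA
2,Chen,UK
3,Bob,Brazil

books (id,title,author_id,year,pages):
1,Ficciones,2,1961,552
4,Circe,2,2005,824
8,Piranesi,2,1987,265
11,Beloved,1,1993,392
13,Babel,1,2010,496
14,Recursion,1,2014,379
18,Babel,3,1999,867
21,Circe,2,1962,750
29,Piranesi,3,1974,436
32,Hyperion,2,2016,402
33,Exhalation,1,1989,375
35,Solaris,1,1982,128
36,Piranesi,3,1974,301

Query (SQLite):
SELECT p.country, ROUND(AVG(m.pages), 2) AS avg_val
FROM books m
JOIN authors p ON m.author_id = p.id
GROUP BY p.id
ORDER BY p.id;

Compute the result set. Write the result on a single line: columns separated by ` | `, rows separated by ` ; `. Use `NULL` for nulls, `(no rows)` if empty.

Join each books row to its authors via author_id.
Group joined rows by authors.id; compute ROUND(AVG(m.pages), 2) per group.
  1: ids {11, 13, 14, 33, 35} → ROUND(AVG(m.pages), 2)=354
  2: ids {1, 4, 8, 21, 32} → ROUND(AVG(m.pages), 2)=558.6
  3: ids {18, 29, 36} → ROUND(AVG(m.pages), 2)=534.67

USA | 354 ; UK | 558.6 ; Brazil | 534.67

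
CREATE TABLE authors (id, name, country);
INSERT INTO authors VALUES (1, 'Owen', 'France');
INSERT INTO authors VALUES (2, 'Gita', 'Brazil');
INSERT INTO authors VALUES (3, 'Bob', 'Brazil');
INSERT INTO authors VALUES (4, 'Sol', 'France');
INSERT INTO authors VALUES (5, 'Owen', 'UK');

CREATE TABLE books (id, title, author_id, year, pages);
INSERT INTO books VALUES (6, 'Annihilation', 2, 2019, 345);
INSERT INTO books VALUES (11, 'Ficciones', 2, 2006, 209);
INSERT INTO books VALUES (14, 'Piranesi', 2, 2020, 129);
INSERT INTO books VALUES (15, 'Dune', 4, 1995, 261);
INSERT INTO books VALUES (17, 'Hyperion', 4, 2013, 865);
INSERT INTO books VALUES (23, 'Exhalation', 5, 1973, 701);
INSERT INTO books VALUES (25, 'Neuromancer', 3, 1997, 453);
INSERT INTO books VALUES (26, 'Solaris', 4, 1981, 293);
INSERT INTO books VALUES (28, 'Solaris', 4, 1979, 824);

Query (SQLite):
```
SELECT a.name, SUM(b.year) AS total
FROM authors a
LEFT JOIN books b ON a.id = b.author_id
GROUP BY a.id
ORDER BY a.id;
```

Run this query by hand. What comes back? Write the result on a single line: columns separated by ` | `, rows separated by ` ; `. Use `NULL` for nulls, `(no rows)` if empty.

Owen | NULL ; Gita | 6045 ; Bob | 1997 ; Sol | 7968 ; Owen | 1973

LEFT JOIN keeps every authors row; unmatched ones get NULL for books columns.
Group by authors.id and compute SUM(b.year). SUM over an all-NULL group is NULL.
  1: ids {—} → SUM(b.year)=NULL
  2: ids {6, 11, 14} → SUM(b.year)=6045
  3: ids {25} → SUM(b.year)=1997
  4: ids {15, 17, 26, 28} → SUM(b.year)=7968
  5: ids {23} → SUM(b.year)=1973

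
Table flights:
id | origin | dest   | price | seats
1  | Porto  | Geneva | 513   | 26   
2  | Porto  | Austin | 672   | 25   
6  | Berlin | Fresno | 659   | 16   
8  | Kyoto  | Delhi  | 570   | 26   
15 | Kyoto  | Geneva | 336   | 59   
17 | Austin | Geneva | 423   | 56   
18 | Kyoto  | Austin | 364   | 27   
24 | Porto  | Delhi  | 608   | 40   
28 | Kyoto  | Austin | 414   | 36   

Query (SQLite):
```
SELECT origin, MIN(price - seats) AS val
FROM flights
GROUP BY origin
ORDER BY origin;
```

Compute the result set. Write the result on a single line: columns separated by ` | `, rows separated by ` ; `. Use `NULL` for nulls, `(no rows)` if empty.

Austin | 367 ; Berlin | 643 ; Kyoto | 277 ; Porto | 487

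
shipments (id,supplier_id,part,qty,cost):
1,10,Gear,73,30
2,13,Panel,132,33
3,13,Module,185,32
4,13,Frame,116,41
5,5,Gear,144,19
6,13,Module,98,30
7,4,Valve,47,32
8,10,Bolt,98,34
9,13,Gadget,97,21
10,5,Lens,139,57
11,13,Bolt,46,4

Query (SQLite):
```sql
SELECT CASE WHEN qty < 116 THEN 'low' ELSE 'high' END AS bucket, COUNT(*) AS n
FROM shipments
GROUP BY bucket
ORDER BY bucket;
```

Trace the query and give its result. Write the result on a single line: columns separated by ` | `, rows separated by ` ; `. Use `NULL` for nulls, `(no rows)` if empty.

Bucket rows by qty < 116 → 'low' else 'high'; count each bucket.

high | 5 ; low | 6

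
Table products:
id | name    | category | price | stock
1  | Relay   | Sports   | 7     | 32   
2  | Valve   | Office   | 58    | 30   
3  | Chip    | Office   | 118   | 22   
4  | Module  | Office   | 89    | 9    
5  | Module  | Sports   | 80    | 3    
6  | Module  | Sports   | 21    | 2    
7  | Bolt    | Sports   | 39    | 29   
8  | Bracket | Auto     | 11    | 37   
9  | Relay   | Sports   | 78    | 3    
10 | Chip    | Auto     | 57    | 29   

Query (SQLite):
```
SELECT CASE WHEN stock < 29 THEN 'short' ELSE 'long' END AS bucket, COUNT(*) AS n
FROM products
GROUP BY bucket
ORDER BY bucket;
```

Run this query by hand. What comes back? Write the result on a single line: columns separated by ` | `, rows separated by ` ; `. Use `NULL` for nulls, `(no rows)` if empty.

Bucket rows by stock < 29 → 'short' else 'long'; count each bucket.

long | 5 ; short | 5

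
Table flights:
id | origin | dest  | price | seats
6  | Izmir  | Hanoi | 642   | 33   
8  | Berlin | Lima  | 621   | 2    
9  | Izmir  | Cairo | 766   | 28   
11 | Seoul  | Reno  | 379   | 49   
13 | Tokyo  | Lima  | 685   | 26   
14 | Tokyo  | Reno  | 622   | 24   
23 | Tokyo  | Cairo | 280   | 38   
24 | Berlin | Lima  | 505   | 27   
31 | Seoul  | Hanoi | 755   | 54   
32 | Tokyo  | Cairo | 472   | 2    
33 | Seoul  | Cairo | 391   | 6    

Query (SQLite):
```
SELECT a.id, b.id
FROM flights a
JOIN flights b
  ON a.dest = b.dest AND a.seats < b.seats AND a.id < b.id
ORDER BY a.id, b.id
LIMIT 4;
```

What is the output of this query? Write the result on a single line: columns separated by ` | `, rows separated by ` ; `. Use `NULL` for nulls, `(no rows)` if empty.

6 | 31 ; 8 | 13 ; 8 | 24 ; 9 | 23

Pairs (a,b) with same dest, a.seats < b.seats, a.id < b.id.
dest groups: Cairo:{9,23,32,33} Hanoi:{6,31} Lima:{8,13,24} Reno:{11,14}
Ordered by (a.id, b.id); first 4.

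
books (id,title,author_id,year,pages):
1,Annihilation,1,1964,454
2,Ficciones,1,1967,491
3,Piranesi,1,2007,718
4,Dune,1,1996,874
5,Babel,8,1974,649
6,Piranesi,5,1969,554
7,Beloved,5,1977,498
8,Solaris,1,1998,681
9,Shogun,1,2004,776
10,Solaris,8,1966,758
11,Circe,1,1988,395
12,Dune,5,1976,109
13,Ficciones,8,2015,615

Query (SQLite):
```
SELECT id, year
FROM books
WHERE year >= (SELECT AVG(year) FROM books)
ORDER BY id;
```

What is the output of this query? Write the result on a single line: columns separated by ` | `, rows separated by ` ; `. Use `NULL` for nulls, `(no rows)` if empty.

Scalar subquery: AVG(year) over all books rows = 1984.692308 (≈; comparison uses full precision).
Keep rows where year >= that value.

3 | 2007 ; 4 | 1996 ; 8 | 1998 ; 9 | 2004 ; 11 | 1988 ; 13 | 2015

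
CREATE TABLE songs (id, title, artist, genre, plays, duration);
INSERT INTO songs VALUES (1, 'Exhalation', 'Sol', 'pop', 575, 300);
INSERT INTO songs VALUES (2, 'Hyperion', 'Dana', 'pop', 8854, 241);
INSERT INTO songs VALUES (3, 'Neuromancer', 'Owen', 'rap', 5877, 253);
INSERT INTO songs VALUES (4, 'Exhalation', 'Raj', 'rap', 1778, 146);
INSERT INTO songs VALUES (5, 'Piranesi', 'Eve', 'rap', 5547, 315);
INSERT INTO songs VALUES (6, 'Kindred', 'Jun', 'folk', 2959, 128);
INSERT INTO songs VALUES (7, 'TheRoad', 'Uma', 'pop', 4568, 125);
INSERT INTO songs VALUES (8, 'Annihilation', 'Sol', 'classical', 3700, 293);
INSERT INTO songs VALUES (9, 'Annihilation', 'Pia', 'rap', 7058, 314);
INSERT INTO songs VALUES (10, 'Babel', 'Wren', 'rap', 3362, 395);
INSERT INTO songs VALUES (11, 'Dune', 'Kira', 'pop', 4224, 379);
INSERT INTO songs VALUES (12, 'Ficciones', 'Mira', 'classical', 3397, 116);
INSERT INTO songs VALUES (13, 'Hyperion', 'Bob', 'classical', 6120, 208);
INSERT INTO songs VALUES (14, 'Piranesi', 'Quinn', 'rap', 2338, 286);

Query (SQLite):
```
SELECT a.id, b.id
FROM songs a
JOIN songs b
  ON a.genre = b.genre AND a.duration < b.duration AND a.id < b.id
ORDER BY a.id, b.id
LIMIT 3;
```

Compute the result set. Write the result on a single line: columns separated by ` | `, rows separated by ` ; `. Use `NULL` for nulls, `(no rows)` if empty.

Pairs (a,b) with same genre, a.duration < b.duration, a.id < b.id.
genre groups: classical:{8,12,13} folk:{6} pop:{1,2,7,11} rap:{3,4,5,9,10,14}
Ordered by (a.id, b.id); first 3.

1 | 11 ; 2 | 11 ; 3 | 5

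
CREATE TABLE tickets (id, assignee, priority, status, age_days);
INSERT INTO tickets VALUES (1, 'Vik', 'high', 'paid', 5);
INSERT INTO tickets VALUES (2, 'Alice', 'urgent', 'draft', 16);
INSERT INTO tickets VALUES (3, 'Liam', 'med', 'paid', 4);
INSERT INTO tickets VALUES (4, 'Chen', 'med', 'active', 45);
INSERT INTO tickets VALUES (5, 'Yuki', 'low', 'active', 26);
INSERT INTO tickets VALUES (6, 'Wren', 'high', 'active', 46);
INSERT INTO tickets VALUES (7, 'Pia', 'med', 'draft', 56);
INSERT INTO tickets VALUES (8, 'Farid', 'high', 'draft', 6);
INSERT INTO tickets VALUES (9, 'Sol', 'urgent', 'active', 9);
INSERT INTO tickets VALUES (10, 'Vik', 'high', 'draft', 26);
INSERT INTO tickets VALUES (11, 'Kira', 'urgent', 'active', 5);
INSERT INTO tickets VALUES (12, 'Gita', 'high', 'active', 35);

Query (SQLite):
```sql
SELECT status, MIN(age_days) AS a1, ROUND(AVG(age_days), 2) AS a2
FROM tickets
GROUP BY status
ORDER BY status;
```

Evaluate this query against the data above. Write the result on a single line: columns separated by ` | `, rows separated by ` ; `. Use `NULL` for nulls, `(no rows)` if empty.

active | 5 | 27.67 ; draft | 6 | 26 ; paid | 4 | 4.5

Group tickets by status.
Per group compute: MIN(age_days), ROUND(AVG(age_days), 2).
  active: ids {4, 5, 6, 9, 11, 12} → MIN(age_days)=5, ROUND(AVG(age_days), 2)=27.67
  draft: ids {2, 7, 8, 10} → MIN(age_days)=6, ROUND(AVG(age_days), 2)=26
  paid: ids {1, 3} → MIN(age_days)=4, ROUND(AVG(age_days), 2)=4.5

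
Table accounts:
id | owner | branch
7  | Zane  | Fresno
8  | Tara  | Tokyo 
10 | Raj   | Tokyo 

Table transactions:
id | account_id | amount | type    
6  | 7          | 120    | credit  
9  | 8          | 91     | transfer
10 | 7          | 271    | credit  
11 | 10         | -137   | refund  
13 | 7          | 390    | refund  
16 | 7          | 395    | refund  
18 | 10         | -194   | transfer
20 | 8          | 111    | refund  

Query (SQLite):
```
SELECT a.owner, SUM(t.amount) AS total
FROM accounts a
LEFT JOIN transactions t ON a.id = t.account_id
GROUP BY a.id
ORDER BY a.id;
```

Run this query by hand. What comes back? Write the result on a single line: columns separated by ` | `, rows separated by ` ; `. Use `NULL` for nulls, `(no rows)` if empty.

Zane | 1176 ; Tara | 202 ; Raj | -331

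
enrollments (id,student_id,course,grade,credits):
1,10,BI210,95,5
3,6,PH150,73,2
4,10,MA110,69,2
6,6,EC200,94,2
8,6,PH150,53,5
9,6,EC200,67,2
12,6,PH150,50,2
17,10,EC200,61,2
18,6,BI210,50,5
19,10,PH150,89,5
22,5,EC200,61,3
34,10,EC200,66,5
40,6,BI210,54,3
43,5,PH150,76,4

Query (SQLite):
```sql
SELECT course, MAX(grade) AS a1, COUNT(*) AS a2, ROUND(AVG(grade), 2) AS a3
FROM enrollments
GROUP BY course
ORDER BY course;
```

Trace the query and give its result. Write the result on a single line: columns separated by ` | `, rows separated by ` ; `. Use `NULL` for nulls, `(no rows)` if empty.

Group enrollments by course.
Per group compute: MAX(grade), COUNT(*), ROUND(AVG(grade), 2).
  BI210: ids {1, 18, 40} → MAX(grade)=95, COUNT(*)=3, ROUND(AVG(grade), 2)=66.33
  EC200: ids {6, 9, 17, 22, 34} → MAX(grade)=94, COUNT(*)=5, ROUND(AVG(grade), 2)=69.8
  MA110: ids {4} → MAX(grade)=69, COUNT(*)=1, ROUND(AVG(grade), 2)=69
  PH150: ids {3, 8, 12, 19, 43} → MAX(grade)=89, COUNT(*)=5, ROUND(AVG(grade), 2)=68.2

BI210 | 95 | 3 | 66.33 ; EC200 | 94 | 5 | 69.8 ; MA110 | 69 | 1 | 69 ; PH150 | 89 | 5 | 68.2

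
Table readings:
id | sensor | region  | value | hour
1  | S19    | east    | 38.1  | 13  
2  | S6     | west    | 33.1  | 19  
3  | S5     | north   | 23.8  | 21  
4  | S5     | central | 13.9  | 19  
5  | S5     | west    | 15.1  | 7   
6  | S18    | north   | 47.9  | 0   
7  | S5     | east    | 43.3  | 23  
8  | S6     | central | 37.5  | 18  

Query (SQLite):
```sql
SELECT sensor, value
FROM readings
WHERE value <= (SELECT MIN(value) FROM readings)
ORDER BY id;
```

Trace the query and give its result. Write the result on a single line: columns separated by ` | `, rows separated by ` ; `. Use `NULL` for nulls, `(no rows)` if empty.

Scalar subquery: MIN(value) over all readings rows = 13.9.
Keep rows where value <= that value.

S5 | 13.9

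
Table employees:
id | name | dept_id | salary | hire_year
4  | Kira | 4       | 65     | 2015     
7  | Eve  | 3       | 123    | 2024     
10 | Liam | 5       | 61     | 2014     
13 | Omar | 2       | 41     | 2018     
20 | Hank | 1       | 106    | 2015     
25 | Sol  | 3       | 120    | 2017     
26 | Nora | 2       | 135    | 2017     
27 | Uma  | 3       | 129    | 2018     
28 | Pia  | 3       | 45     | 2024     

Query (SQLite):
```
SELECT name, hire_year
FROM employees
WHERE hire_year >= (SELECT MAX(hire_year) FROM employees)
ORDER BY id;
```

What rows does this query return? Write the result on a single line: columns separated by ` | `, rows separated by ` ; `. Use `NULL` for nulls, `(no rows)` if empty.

Eve | 2024 ; Pia | 2024

Scalar subquery: MAX(hire_year) over all employees rows = 2024.
Keep rows where hire_year >= that value.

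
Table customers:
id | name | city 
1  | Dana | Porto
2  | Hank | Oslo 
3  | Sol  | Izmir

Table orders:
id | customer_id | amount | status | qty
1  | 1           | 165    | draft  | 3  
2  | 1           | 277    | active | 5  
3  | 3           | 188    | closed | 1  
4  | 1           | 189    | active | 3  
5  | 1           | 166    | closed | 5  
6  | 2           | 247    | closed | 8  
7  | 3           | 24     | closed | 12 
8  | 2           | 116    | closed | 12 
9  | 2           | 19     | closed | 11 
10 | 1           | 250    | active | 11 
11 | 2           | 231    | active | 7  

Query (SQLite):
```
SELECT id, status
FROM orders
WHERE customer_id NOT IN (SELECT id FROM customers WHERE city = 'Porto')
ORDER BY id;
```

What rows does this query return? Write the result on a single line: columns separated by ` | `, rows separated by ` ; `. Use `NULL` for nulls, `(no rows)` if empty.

Inner query: customers.id where city = 'Porto'.
Outer: keep orders rows whose customer_id is not in that set.
Inner query → {1}

3 | closed ; 6 | closed ; 7 | closed ; 8 | closed ; 9 | closed ; 11 | active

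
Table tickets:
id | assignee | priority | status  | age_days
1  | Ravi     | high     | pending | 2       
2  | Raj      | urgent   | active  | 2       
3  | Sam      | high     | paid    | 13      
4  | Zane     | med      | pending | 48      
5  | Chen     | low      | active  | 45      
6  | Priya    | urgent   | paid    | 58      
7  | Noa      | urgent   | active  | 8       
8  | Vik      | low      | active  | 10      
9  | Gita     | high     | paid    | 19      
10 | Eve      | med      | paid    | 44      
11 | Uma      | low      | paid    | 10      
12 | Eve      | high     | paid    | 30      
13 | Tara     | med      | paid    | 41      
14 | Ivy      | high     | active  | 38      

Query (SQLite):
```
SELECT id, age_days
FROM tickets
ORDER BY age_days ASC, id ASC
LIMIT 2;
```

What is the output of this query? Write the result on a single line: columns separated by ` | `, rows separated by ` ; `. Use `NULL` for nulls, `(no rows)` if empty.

Sort by age_days asc, tiebreak id asc: (2, id=1), (2, id=2), (8, id=7), (10, id=8), (10, id=11) …. Take first 2.

1 | 2 ; 2 | 2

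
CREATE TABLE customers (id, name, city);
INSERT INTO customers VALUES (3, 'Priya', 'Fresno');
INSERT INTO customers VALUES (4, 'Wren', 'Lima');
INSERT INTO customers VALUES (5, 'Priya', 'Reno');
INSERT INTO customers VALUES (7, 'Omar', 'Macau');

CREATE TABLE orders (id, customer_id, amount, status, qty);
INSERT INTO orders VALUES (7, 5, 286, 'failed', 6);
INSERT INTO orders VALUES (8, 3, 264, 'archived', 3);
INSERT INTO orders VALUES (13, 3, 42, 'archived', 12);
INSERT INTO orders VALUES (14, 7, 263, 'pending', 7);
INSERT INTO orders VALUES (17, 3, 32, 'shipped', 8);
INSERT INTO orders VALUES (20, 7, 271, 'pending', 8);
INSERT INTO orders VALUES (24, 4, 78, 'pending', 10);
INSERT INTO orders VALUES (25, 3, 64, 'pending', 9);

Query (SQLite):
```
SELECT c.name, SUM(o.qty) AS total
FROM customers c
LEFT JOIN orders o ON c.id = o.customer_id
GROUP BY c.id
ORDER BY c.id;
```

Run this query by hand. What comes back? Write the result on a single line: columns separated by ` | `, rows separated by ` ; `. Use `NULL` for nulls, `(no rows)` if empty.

Priya | 32 ; Wren | 10 ; Priya | 6 ; Omar | 15

LEFT JOIN keeps every customers row; unmatched ones get NULL for orders columns.
Group by customers.id and compute SUM(o.qty). SUM over an all-NULL group is NULL.
  3: ids {8, 13, 17, 25} → SUM(o.qty)=32
  4: ids {24} → SUM(o.qty)=10
  5: ids {7} → SUM(o.qty)=6
  7: ids {14, 20} → SUM(o.qty)=15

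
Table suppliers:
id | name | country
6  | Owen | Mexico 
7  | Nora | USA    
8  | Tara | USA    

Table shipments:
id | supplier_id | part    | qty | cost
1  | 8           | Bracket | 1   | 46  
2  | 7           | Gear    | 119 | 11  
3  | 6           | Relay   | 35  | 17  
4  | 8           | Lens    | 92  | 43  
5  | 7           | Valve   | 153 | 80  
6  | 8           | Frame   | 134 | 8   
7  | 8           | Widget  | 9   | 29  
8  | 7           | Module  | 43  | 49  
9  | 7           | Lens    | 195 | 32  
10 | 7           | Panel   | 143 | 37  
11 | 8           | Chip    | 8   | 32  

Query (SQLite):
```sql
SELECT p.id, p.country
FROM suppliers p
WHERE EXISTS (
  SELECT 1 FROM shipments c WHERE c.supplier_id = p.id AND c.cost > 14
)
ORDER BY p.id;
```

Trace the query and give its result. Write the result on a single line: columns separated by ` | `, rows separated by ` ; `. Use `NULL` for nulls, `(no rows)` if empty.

For each suppliers row, check whether any shipments with matching supplier_id has cost > 14.
Keep rows where that is true.

6 | Mexico ; 7 | USA ; 8 | USA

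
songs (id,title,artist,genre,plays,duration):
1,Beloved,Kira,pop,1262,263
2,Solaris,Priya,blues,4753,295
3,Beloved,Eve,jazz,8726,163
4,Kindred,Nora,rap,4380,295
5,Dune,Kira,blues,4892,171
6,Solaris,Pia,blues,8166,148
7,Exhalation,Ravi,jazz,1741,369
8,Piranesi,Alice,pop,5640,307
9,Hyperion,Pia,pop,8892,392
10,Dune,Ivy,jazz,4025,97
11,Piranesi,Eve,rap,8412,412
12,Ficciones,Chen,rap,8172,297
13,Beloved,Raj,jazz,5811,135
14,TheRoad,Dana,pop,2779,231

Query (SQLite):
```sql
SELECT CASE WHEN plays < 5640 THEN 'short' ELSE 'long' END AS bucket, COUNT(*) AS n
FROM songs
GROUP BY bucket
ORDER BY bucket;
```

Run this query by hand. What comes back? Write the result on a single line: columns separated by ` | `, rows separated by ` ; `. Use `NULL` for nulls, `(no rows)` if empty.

long | 7 ; short | 7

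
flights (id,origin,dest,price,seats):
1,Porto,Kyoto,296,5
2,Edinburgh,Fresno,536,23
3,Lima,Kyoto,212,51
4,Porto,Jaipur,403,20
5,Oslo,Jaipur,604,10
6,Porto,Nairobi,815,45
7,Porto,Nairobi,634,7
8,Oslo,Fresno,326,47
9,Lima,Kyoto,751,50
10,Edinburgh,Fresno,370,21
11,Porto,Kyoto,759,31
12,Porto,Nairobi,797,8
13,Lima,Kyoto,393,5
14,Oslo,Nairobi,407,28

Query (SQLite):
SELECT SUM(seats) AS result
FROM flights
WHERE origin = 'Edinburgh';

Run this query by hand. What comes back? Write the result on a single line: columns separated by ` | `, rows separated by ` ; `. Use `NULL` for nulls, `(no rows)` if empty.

Rows where origin='Edinburgh' → seats values: [23, 21].
SUM of non-NULL values = 44.

44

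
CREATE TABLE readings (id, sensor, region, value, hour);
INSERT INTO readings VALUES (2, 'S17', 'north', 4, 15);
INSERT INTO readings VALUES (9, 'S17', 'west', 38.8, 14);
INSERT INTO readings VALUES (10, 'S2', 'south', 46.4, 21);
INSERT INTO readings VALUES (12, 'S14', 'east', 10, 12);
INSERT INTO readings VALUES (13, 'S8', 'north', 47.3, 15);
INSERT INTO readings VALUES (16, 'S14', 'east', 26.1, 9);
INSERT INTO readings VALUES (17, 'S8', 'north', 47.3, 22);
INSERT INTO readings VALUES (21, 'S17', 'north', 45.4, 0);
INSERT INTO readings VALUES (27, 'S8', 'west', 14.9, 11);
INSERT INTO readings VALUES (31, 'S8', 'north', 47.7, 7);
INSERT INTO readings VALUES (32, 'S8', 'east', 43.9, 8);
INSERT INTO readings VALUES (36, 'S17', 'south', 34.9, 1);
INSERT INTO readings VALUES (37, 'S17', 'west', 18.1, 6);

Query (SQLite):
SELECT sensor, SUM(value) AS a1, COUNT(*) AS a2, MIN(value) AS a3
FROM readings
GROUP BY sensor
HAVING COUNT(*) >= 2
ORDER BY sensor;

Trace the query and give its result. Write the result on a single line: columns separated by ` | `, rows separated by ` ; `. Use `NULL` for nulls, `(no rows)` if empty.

S14 | 36.1 | 2 | 10 ; S17 | 141.2 | 5 | 4 ; S8 | 201.1 | 5 | 14.9

Group readings by sensor.
Per group compute: SUM(value), COUNT(*), MIN(value).
HAVING: drop groups with fewer than 2 rows.
  S14: ids {12, 16} → SUM(value)=36.1, COUNT(*)=2, MIN(value)=10
  S17: ids {2, 9, 21, 36, 37} → SUM(value)=141.2, COUNT(*)=5, MIN(value)=4
  S2: ids {10} → SUM(value)=46.4, COUNT(*)=1, MIN(value)=46.4
  S8: ids {13, 17, 27, 31, 32} → SUM(value)=201.1, COUNT(*)=5, MIN(value)=14.9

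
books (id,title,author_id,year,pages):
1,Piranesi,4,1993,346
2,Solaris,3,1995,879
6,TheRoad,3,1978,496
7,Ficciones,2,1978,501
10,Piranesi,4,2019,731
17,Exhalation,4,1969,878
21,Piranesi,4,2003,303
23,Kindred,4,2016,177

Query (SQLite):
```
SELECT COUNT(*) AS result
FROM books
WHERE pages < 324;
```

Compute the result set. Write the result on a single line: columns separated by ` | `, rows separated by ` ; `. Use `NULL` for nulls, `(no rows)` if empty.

2

Rows where pages < 324 → year values: [2003, 2016].
COUNT(*) counts rows → 2.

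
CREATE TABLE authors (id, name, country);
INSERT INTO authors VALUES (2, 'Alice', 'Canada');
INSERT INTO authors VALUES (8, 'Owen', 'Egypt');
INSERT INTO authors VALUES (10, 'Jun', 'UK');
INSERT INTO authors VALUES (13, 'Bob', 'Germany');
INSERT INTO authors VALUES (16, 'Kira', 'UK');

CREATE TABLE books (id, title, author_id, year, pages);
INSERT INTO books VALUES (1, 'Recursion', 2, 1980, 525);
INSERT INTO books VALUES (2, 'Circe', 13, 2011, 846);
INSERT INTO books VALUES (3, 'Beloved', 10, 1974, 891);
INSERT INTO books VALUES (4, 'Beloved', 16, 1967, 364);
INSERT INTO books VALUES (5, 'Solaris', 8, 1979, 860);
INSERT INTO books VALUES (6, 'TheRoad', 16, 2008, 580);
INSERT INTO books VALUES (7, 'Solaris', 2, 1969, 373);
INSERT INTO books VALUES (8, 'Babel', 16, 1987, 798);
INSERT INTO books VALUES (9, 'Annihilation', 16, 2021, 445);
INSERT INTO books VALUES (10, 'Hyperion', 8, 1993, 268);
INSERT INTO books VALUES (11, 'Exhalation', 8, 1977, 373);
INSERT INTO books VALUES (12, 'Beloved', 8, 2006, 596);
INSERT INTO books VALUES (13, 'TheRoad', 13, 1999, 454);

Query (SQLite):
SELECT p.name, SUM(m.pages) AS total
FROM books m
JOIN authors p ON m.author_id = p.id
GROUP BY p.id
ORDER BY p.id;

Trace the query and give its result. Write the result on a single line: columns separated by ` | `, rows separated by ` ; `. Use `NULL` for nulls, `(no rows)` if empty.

Join each books row to its authors via author_id.
Group joined rows by authors.id; compute SUM(m.pages) per group.
  2: ids {1, 7} → SUM(m.pages)=898
  8: ids {5, 10, 11, 12} → SUM(m.pages)=2097
  10: ids {3} → SUM(m.pages)=891
  13: ids {2, 13} → SUM(m.pages)=1300
  16: ids {4, 6, 8, 9} → SUM(m.pages)=2187

Alice | 898 ; Owen | 2097 ; Jun | 891 ; Bob | 1300 ; Kira | 2187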